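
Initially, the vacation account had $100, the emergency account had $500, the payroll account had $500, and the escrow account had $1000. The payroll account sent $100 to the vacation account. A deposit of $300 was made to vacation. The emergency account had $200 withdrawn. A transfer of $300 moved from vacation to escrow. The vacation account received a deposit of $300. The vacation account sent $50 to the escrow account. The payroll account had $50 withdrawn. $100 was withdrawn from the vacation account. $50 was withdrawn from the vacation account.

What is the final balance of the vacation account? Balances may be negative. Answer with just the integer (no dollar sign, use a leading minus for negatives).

Tracking account balances step by step:
Start: vacation=100, emergency=500, payroll=500, escrow=1000
Event 1 (transfer 100 payroll -> vacation): payroll: 500 - 100 = 400, vacation: 100 + 100 = 200. Balances: vacation=200, emergency=500, payroll=400, escrow=1000
Event 2 (deposit 300 to vacation): vacation: 200 + 300 = 500. Balances: vacation=500, emergency=500, payroll=400, escrow=1000
Event 3 (withdraw 200 from emergency): emergency: 500 - 200 = 300. Balances: vacation=500, emergency=300, payroll=400, escrow=1000
Event 4 (transfer 300 vacation -> escrow): vacation: 500 - 300 = 200, escrow: 1000 + 300 = 1300. Balances: vacation=200, emergency=300, payroll=400, escrow=1300
Event 5 (deposit 300 to vacation): vacation: 200 + 300 = 500. Balances: vacation=500, emergency=300, payroll=400, escrow=1300
Event 6 (transfer 50 vacation -> escrow): vacation: 500 - 50 = 450, escrow: 1300 + 50 = 1350. Balances: vacation=450, emergency=300, payroll=400, escrow=1350
Event 7 (withdraw 50 from payroll): payroll: 400 - 50 = 350. Balances: vacation=450, emergency=300, payroll=350, escrow=1350
Event 8 (withdraw 100 from vacation): vacation: 450 - 100 = 350. Balances: vacation=350, emergency=300, payroll=350, escrow=1350
Event 9 (withdraw 50 from vacation): vacation: 350 - 50 = 300. Balances: vacation=300, emergency=300, payroll=350, escrow=1350

Final balance of vacation: 300

Answer: 300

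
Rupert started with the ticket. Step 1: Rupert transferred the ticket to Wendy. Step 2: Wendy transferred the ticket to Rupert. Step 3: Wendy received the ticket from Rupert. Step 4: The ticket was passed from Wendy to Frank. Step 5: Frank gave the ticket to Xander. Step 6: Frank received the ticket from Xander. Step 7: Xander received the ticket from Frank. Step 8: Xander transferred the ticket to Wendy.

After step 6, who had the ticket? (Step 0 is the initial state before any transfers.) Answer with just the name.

Answer: Frank

Derivation:
Tracking the ticket holder through step 6:
After step 0 (start): Rupert
After step 1: Wendy
After step 2: Rupert
After step 3: Wendy
After step 4: Frank
After step 5: Xander
After step 6: Frank

At step 6, the holder is Frank.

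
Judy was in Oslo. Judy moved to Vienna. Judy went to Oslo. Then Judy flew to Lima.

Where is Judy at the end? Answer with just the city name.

Tracking Judy's location:
Start: Judy is in Oslo.
After move 1: Oslo -> Vienna. Judy is in Vienna.
After move 2: Vienna -> Oslo. Judy is in Oslo.
After move 3: Oslo -> Lima. Judy is in Lima.

Answer: Lima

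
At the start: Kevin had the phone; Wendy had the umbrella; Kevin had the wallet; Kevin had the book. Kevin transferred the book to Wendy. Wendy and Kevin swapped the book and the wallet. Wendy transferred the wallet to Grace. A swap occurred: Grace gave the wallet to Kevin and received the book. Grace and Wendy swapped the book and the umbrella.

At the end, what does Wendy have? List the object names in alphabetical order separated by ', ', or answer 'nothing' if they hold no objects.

Answer: book

Derivation:
Tracking all object holders:
Start: phone:Kevin, umbrella:Wendy, wallet:Kevin, book:Kevin
Event 1 (give book: Kevin -> Wendy). State: phone:Kevin, umbrella:Wendy, wallet:Kevin, book:Wendy
Event 2 (swap book<->wallet: now book:Kevin, wallet:Wendy). State: phone:Kevin, umbrella:Wendy, wallet:Wendy, book:Kevin
Event 3 (give wallet: Wendy -> Grace). State: phone:Kevin, umbrella:Wendy, wallet:Grace, book:Kevin
Event 4 (swap wallet<->book: now wallet:Kevin, book:Grace). State: phone:Kevin, umbrella:Wendy, wallet:Kevin, book:Grace
Event 5 (swap book<->umbrella: now book:Wendy, umbrella:Grace). State: phone:Kevin, umbrella:Grace, wallet:Kevin, book:Wendy

Final state: phone:Kevin, umbrella:Grace, wallet:Kevin, book:Wendy
Wendy holds: book.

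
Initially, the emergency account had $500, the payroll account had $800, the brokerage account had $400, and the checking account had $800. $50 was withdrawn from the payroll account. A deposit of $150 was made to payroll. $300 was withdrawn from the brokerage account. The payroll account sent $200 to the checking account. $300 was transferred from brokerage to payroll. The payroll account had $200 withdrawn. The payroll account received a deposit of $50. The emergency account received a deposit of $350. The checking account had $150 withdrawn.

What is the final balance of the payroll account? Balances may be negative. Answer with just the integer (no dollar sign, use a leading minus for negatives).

Tracking account balances step by step:
Start: emergency=500, payroll=800, brokerage=400, checking=800
Event 1 (withdraw 50 from payroll): payroll: 800 - 50 = 750. Balances: emergency=500, payroll=750, brokerage=400, checking=800
Event 2 (deposit 150 to payroll): payroll: 750 + 150 = 900. Balances: emergency=500, payroll=900, brokerage=400, checking=800
Event 3 (withdraw 300 from brokerage): brokerage: 400 - 300 = 100. Balances: emergency=500, payroll=900, brokerage=100, checking=800
Event 4 (transfer 200 payroll -> checking): payroll: 900 - 200 = 700, checking: 800 + 200 = 1000. Balances: emergency=500, payroll=700, brokerage=100, checking=1000
Event 5 (transfer 300 brokerage -> payroll): brokerage: 100 - 300 = -200, payroll: 700 + 300 = 1000. Balances: emergency=500, payroll=1000, brokerage=-200, checking=1000
Event 6 (withdraw 200 from payroll): payroll: 1000 - 200 = 800. Balances: emergency=500, payroll=800, brokerage=-200, checking=1000
Event 7 (deposit 50 to payroll): payroll: 800 + 50 = 850. Balances: emergency=500, payroll=850, brokerage=-200, checking=1000
Event 8 (deposit 350 to emergency): emergency: 500 + 350 = 850. Balances: emergency=850, payroll=850, brokerage=-200, checking=1000
Event 9 (withdraw 150 from checking): checking: 1000 - 150 = 850. Balances: emergency=850, payroll=850, brokerage=-200, checking=850

Final balance of payroll: 850

Answer: 850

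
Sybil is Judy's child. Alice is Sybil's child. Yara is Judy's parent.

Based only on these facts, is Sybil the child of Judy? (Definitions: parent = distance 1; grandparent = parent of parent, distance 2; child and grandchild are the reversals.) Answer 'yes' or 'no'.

Answer: yes

Derivation:
Reconstructing the parent chain from the given facts:
  Yara -> Judy -> Sybil -> Alice
(each arrow means 'parent of the next')
Positions in the chain (0 = top):
  position of Yara: 0
  position of Judy: 1
  position of Sybil: 2
  position of Alice: 3

Sybil is at position 2, Judy is at position 1; signed distance (j - i) = -1.
'child' requires j - i = -1. Actual distance is -1, so the relation HOLDS.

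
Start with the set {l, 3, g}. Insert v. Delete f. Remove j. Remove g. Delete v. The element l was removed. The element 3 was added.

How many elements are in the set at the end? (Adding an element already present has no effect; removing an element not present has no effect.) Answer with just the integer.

Tracking the set through each operation:
Start: {3, g, l}
Event 1 (add v): added. Set: {3, g, l, v}
Event 2 (remove f): not present, no change. Set: {3, g, l, v}
Event 3 (remove j): not present, no change. Set: {3, g, l, v}
Event 4 (remove g): removed. Set: {3, l, v}
Event 5 (remove v): removed. Set: {3, l}
Event 6 (remove l): removed. Set: {3}
Event 7 (add 3): already present, no change. Set: {3}

Final set: {3} (size 1)

Answer: 1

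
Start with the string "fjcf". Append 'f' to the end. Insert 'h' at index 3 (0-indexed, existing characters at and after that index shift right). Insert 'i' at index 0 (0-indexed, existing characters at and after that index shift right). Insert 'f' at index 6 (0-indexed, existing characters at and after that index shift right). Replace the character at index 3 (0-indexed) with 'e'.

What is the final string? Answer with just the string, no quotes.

Applying each edit step by step:
Start: "fjcf"
Op 1 (append 'f'): "fjcf" -> "fjcff"
Op 2 (insert 'h' at idx 3): "fjcff" -> "fjchff"
Op 3 (insert 'i' at idx 0): "fjchff" -> "ifjchff"
Op 4 (insert 'f' at idx 6): "ifjchff" -> "ifjchfff"
Op 5 (replace idx 3: 'c' -> 'e'): "ifjchfff" -> "ifjehfff"

Answer: ifjehfff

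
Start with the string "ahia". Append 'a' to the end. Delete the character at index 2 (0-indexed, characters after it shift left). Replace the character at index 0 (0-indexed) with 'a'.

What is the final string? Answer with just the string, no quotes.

Applying each edit step by step:
Start: "ahia"
Op 1 (append 'a'): "ahia" -> "ahiaa"
Op 2 (delete idx 2 = 'i'): "ahiaa" -> "ahaa"
Op 3 (replace idx 0: 'a' -> 'a'): "ahaa" -> "ahaa"

Answer: ahaa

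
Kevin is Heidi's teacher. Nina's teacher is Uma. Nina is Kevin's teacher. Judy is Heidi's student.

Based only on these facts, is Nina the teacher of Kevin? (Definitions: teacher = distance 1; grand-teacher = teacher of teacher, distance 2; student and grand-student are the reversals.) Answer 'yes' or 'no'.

Answer: yes

Derivation:
Reconstructing the teacher chain from the given facts:
  Uma -> Nina -> Kevin -> Heidi -> Judy
(each arrow means 'teacher of the next')
Positions in the chain (0 = top):
  position of Uma: 0
  position of Nina: 1
  position of Kevin: 2
  position of Heidi: 3
  position of Judy: 4

Nina is at position 1, Kevin is at position 2; signed distance (j - i) = 1.
'teacher' requires j - i = 1. Actual distance is 1, so the relation HOLDS.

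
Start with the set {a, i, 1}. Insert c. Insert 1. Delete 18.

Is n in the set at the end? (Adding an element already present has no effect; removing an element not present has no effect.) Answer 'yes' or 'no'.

Tracking the set through each operation:
Start: {1, a, i}
Event 1 (add c): added. Set: {1, a, c, i}
Event 2 (add 1): already present, no change. Set: {1, a, c, i}
Event 3 (remove 18): not present, no change. Set: {1, a, c, i}

Final set: {1, a, c, i} (size 4)
n is NOT in the final set.

Answer: no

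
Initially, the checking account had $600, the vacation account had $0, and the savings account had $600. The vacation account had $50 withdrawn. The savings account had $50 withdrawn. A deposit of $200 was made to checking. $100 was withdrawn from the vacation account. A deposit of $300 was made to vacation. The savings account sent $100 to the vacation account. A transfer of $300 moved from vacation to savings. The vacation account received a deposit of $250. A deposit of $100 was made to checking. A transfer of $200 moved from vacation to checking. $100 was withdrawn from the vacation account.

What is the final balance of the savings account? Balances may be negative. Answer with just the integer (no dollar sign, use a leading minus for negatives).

Tracking account balances step by step:
Start: checking=600, vacation=0, savings=600
Event 1 (withdraw 50 from vacation): vacation: 0 - 50 = -50. Balances: checking=600, vacation=-50, savings=600
Event 2 (withdraw 50 from savings): savings: 600 - 50 = 550. Balances: checking=600, vacation=-50, savings=550
Event 3 (deposit 200 to checking): checking: 600 + 200 = 800. Balances: checking=800, vacation=-50, savings=550
Event 4 (withdraw 100 from vacation): vacation: -50 - 100 = -150. Balances: checking=800, vacation=-150, savings=550
Event 5 (deposit 300 to vacation): vacation: -150 + 300 = 150. Balances: checking=800, vacation=150, savings=550
Event 6 (transfer 100 savings -> vacation): savings: 550 - 100 = 450, vacation: 150 + 100 = 250. Balances: checking=800, vacation=250, savings=450
Event 7 (transfer 300 vacation -> savings): vacation: 250 - 300 = -50, savings: 450 + 300 = 750. Balances: checking=800, vacation=-50, savings=750
Event 8 (deposit 250 to vacation): vacation: -50 + 250 = 200. Balances: checking=800, vacation=200, savings=750
Event 9 (deposit 100 to checking): checking: 800 + 100 = 900. Balances: checking=900, vacation=200, savings=750
Event 10 (transfer 200 vacation -> checking): vacation: 200 - 200 = 0, checking: 900 + 200 = 1100. Balances: checking=1100, vacation=0, savings=750
Event 11 (withdraw 100 from vacation): vacation: 0 - 100 = -100. Balances: checking=1100, vacation=-100, savings=750

Final balance of savings: 750

Answer: 750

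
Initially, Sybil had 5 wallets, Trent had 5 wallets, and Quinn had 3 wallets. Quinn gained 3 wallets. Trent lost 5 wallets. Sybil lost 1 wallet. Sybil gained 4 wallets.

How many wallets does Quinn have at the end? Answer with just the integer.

Answer: 6

Derivation:
Tracking counts step by step:
Start: Sybil=5, Trent=5, Quinn=3
Event 1 (Quinn +3): Quinn: 3 -> 6. State: Sybil=5, Trent=5, Quinn=6
Event 2 (Trent -5): Trent: 5 -> 0. State: Sybil=5, Trent=0, Quinn=6
Event 3 (Sybil -1): Sybil: 5 -> 4. State: Sybil=4, Trent=0, Quinn=6
Event 4 (Sybil +4): Sybil: 4 -> 8. State: Sybil=8, Trent=0, Quinn=6

Quinn's final count: 6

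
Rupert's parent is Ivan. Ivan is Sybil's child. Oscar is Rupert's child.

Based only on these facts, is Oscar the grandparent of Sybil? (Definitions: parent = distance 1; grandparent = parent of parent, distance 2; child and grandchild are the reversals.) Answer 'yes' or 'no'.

Answer: no

Derivation:
Reconstructing the parent chain from the given facts:
  Sybil -> Ivan -> Rupert -> Oscar
(each arrow means 'parent of the next')
Positions in the chain (0 = top):
  position of Sybil: 0
  position of Ivan: 1
  position of Rupert: 2
  position of Oscar: 3

Oscar is at position 3, Sybil is at position 0; signed distance (j - i) = -3.
'grandparent' requires j - i = 2. Actual distance is -3, so the relation does NOT hold.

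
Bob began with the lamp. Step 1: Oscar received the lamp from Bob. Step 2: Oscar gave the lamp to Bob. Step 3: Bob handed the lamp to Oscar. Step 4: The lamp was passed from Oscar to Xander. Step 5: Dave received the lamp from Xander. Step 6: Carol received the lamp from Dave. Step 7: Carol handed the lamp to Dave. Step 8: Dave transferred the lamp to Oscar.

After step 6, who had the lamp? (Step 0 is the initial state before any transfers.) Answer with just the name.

Tracking the lamp holder through step 6:
After step 0 (start): Bob
After step 1: Oscar
After step 2: Bob
After step 3: Oscar
After step 4: Xander
After step 5: Dave
After step 6: Carol

At step 6, the holder is Carol.

Answer: Carol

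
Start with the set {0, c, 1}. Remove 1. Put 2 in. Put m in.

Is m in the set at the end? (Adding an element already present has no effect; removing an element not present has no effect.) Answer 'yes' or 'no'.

Tracking the set through each operation:
Start: {0, 1, c}
Event 1 (remove 1): removed. Set: {0, c}
Event 2 (add 2): added. Set: {0, 2, c}
Event 3 (add m): added. Set: {0, 2, c, m}

Final set: {0, 2, c, m} (size 4)
m is in the final set.

Answer: yes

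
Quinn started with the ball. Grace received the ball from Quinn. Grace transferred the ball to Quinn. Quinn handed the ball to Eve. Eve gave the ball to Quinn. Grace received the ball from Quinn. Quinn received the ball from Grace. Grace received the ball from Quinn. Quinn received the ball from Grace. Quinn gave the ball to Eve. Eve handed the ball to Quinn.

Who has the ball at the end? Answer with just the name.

Tracking the ball through each event:
Start: Quinn has the ball.
After event 1: Grace has the ball.
After event 2: Quinn has the ball.
After event 3: Eve has the ball.
After event 4: Quinn has the ball.
After event 5: Grace has the ball.
After event 6: Quinn has the ball.
After event 7: Grace has the ball.
After event 8: Quinn has the ball.
After event 9: Eve has the ball.
After event 10: Quinn has the ball.

Answer: Quinn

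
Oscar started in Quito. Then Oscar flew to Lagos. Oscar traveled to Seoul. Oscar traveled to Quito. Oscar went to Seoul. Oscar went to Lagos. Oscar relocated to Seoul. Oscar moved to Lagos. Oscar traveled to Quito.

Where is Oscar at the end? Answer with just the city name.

Answer: Quito

Derivation:
Tracking Oscar's location:
Start: Oscar is in Quito.
After move 1: Quito -> Lagos. Oscar is in Lagos.
After move 2: Lagos -> Seoul. Oscar is in Seoul.
After move 3: Seoul -> Quito. Oscar is in Quito.
After move 4: Quito -> Seoul. Oscar is in Seoul.
After move 5: Seoul -> Lagos. Oscar is in Lagos.
After move 6: Lagos -> Seoul. Oscar is in Seoul.
After move 7: Seoul -> Lagos. Oscar is in Lagos.
After move 8: Lagos -> Quito. Oscar is in Quito.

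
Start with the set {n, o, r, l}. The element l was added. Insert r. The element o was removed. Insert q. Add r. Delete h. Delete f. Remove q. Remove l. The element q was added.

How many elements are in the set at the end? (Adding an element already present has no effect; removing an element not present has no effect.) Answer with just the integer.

Answer: 3

Derivation:
Tracking the set through each operation:
Start: {l, n, o, r}
Event 1 (add l): already present, no change. Set: {l, n, o, r}
Event 2 (add r): already present, no change. Set: {l, n, o, r}
Event 3 (remove o): removed. Set: {l, n, r}
Event 4 (add q): added. Set: {l, n, q, r}
Event 5 (add r): already present, no change. Set: {l, n, q, r}
Event 6 (remove h): not present, no change. Set: {l, n, q, r}
Event 7 (remove f): not present, no change. Set: {l, n, q, r}
Event 8 (remove q): removed. Set: {l, n, r}
Event 9 (remove l): removed. Set: {n, r}
Event 10 (add q): added. Set: {n, q, r}

Final set: {n, q, r} (size 3)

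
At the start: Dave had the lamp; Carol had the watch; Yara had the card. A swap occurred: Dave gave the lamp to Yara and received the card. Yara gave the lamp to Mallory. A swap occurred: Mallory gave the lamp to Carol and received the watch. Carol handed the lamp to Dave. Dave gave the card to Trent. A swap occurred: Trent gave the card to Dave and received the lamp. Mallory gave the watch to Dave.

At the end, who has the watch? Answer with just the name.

Answer: Dave

Derivation:
Tracking all object holders:
Start: lamp:Dave, watch:Carol, card:Yara
Event 1 (swap lamp<->card: now lamp:Yara, card:Dave). State: lamp:Yara, watch:Carol, card:Dave
Event 2 (give lamp: Yara -> Mallory). State: lamp:Mallory, watch:Carol, card:Dave
Event 3 (swap lamp<->watch: now lamp:Carol, watch:Mallory). State: lamp:Carol, watch:Mallory, card:Dave
Event 4 (give lamp: Carol -> Dave). State: lamp:Dave, watch:Mallory, card:Dave
Event 5 (give card: Dave -> Trent). State: lamp:Dave, watch:Mallory, card:Trent
Event 6 (swap card<->lamp: now card:Dave, lamp:Trent). State: lamp:Trent, watch:Mallory, card:Dave
Event 7 (give watch: Mallory -> Dave). State: lamp:Trent, watch:Dave, card:Dave

Final state: lamp:Trent, watch:Dave, card:Dave
The watch is held by Dave.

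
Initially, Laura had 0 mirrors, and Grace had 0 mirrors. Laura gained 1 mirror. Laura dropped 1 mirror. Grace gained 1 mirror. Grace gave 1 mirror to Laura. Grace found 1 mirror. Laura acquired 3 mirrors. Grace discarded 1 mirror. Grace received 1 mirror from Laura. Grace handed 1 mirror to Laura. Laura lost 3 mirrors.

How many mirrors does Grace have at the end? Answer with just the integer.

Answer: 0

Derivation:
Tracking counts step by step:
Start: Laura=0, Grace=0
Event 1 (Laura +1): Laura: 0 -> 1. State: Laura=1, Grace=0
Event 2 (Laura -1): Laura: 1 -> 0. State: Laura=0, Grace=0
Event 3 (Grace +1): Grace: 0 -> 1. State: Laura=0, Grace=1
Event 4 (Grace -> Laura, 1): Grace: 1 -> 0, Laura: 0 -> 1. State: Laura=1, Grace=0
Event 5 (Grace +1): Grace: 0 -> 1. State: Laura=1, Grace=1
Event 6 (Laura +3): Laura: 1 -> 4. State: Laura=4, Grace=1
Event 7 (Grace -1): Grace: 1 -> 0. State: Laura=4, Grace=0
Event 8 (Laura -> Grace, 1): Laura: 4 -> 3, Grace: 0 -> 1. State: Laura=3, Grace=1
Event 9 (Grace -> Laura, 1): Grace: 1 -> 0, Laura: 3 -> 4. State: Laura=4, Grace=0
Event 10 (Laura -3): Laura: 4 -> 1. State: Laura=1, Grace=0

Grace's final count: 0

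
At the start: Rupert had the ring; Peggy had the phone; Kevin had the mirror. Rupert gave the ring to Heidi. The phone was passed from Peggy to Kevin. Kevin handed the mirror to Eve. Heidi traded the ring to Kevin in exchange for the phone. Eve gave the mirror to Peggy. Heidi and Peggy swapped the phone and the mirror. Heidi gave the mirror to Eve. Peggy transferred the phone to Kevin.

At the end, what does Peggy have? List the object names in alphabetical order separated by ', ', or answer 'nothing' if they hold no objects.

Answer: nothing

Derivation:
Tracking all object holders:
Start: ring:Rupert, phone:Peggy, mirror:Kevin
Event 1 (give ring: Rupert -> Heidi). State: ring:Heidi, phone:Peggy, mirror:Kevin
Event 2 (give phone: Peggy -> Kevin). State: ring:Heidi, phone:Kevin, mirror:Kevin
Event 3 (give mirror: Kevin -> Eve). State: ring:Heidi, phone:Kevin, mirror:Eve
Event 4 (swap ring<->phone: now ring:Kevin, phone:Heidi). State: ring:Kevin, phone:Heidi, mirror:Eve
Event 5 (give mirror: Eve -> Peggy). State: ring:Kevin, phone:Heidi, mirror:Peggy
Event 6 (swap phone<->mirror: now phone:Peggy, mirror:Heidi). State: ring:Kevin, phone:Peggy, mirror:Heidi
Event 7 (give mirror: Heidi -> Eve). State: ring:Kevin, phone:Peggy, mirror:Eve
Event 8 (give phone: Peggy -> Kevin). State: ring:Kevin, phone:Kevin, mirror:Eve

Final state: ring:Kevin, phone:Kevin, mirror:Eve
Peggy holds: (nothing).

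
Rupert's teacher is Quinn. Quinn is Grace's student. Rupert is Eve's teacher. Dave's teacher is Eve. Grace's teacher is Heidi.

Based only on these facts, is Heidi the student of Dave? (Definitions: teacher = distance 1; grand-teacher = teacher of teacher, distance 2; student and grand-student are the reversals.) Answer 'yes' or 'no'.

Reconstructing the teacher chain from the given facts:
  Heidi -> Grace -> Quinn -> Rupert -> Eve -> Dave
(each arrow means 'teacher of the next')
Positions in the chain (0 = top):
  position of Heidi: 0
  position of Grace: 1
  position of Quinn: 2
  position of Rupert: 3
  position of Eve: 4
  position of Dave: 5

Heidi is at position 0, Dave is at position 5; signed distance (j - i) = 5.
'student' requires j - i = -1. Actual distance is 5, so the relation does NOT hold.

Answer: no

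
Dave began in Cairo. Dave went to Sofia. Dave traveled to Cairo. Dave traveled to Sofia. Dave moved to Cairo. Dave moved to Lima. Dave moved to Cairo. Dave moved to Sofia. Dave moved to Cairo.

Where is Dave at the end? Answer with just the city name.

Answer: Cairo

Derivation:
Tracking Dave's location:
Start: Dave is in Cairo.
After move 1: Cairo -> Sofia. Dave is in Sofia.
After move 2: Sofia -> Cairo. Dave is in Cairo.
After move 3: Cairo -> Sofia. Dave is in Sofia.
After move 4: Sofia -> Cairo. Dave is in Cairo.
After move 5: Cairo -> Lima. Dave is in Lima.
After move 6: Lima -> Cairo. Dave is in Cairo.
After move 7: Cairo -> Sofia. Dave is in Sofia.
After move 8: Sofia -> Cairo. Dave is in Cairo.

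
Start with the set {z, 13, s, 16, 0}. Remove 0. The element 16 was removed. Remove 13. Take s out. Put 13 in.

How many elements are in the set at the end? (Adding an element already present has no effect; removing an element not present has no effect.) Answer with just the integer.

Tracking the set through each operation:
Start: {0, 13, 16, s, z}
Event 1 (remove 0): removed. Set: {13, 16, s, z}
Event 2 (remove 16): removed. Set: {13, s, z}
Event 3 (remove 13): removed. Set: {s, z}
Event 4 (remove s): removed. Set: {z}
Event 5 (add 13): added. Set: {13, z}

Final set: {13, z} (size 2)

Answer: 2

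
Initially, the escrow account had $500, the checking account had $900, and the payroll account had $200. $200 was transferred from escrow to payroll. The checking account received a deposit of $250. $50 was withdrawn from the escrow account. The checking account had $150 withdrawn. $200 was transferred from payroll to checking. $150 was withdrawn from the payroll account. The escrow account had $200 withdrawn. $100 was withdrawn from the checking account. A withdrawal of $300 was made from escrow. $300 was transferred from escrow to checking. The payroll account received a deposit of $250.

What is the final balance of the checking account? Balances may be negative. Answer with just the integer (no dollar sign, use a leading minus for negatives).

Tracking account balances step by step:
Start: escrow=500, checking=900, payroll=200
Event 1 (transfer 200 escrow -> payroll): escrow: 500 - 200 = 300, payroll: 200 + 200 = 400. Balances: escrow=300, checking=900, payroll=400
Event 2 (deposit 250 to checking): checking: 900 + 250 = 1150. Balances: escrow=300, checking=1150, payroll=400
Event 3 (withdraw 50 from escrow): escrow: 300 - 50 = 250. Balances: escrow=250, checking=1150, payroll=400
Event 4 (withdraw 150 from checking): checking: 1150 - 150 = 1000. Balances: escrow=250, checking=1000, payroll=400
Event 5 (transfer 200 payroll -> checking): payroll: 400 - 200 = 200, checking: 1000 + 200 = 1200. Balances: escrow=250, checking=1200, payroll=200
Event 6 (withdraw 150 from payroll): payroll: 200 - 150 = 50. Balances: escrow=250, checking=1200, payroll=50
Event 7 (withdraw 200 from escrow): escrow: 250 - 200 = 50. Balances: escrow=50, checking=1200, payroll=50
Event 8 (withdraw 100 from checking): checking: 1200 - 100 = 1100. Balances: escrow=50, checking=1100, payroll=50
Event 9 (withdraw 300 from escrow): escrow: 50 - 300 = -250. Balances: escrow=-250, checking=1100, payroll=50
Event 10 (transfer 300 escrow -> checking): escrow: -250 - 300 = -550, checking: 1100 + 300 = 1400. Balances: escrow=-550, checking=1400, payroll=50
Event 11 (deposit 250 to payroll): payroll: 50 + 250 = 300. Balances: escrow=-550, checking=1400, payroll=300

Final balance of checking: 1400

Answer: 1400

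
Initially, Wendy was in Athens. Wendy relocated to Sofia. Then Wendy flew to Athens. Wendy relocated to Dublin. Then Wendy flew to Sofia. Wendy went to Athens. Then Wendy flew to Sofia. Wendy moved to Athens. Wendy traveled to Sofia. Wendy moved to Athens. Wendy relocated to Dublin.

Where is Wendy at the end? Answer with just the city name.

Answer: Dublin

Derivation:
Tracking Wendy's location:
Start: Wendy is in Athens.
After move 1: Athens -> Sofia. Wendy is in Sofia.
After move 2: Sofia -> Athens. Wendy is in Athens.
After move 3: Athens -> Dublin. Wendy is in Dublin.
After move 4: Dublin -> Sofia. Wendy is in Sofia.
After move 5: Sofia -> Athens. Wendy is in Athens.
After move 6: Athens -> Sofia. Wendy is in Sofia.
After move 7: Sofia -> Athens. Wendy is in Athens.
After move 8: Athens -> Sofia. Wendy is in Sofia.
After move 9: Sofia -> Athens. Wendy is in Athens.
After move 10: Athens -> Dublin. Wendy is in Dublin.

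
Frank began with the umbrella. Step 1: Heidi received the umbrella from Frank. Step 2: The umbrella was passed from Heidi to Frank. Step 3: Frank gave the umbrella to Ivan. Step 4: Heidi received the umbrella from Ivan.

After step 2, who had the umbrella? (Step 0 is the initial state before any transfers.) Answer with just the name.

Answer: Frank

Derivation:
Tracking the umbrella holder through step 2:
After step 0 (start): Frank
After step 1: Heidi
After step 2: Frank

At step 2, the holder is Frank.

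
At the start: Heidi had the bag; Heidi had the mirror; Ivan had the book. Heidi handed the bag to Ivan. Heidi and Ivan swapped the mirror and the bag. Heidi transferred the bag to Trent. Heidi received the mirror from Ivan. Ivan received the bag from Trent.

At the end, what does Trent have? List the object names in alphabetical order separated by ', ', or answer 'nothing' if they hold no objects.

Answer: nothing

Derivation:
Tracking all object holders:
Start: bag:Heidi, mirror:Heidi, book:Ivan
Event 1 (give bag: Heidi -> Ivan). State: bag:Ivan, mirror:Heidi, book:Ivan
Event 2 (swap mirror<->bag: now mirror:Ivan, bag:Heidi). State: bag:Heidi, mirror:Ivan, book:Ivan
Event 3 (give bag: Heidi -> Trent). State: bag:Trent, mirror:Ivan, book:Ivan
Event 4 (give mirror: Ivan -> Heidi). State: bag:Trent, mirror:Heidi, book:Ivan
Event 5 (give bag: Trent -> Ivan). State: bag:Ivan, mirror:Heidi, book:Ivan

Final state: bag:Ivan, mirror:Heidi, book:Ivan
Trent holds: (nothing).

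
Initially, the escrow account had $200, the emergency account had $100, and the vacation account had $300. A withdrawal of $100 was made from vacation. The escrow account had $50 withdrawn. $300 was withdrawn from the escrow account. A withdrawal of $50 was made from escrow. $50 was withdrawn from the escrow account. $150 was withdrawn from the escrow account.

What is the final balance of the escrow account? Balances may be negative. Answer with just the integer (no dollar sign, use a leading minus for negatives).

Tracking account balances step by step:
Start: escrow=200, emergency=100, vacation=300
Event 1 (withdraw 100 from vacation): vacation: 300 - 100 = 200. Balances: escrow=200, emergency=100, vacation=200
Event 2 (withdraw 50 from escrow): escrow: 200 - 50 = 150. Balances: escrow=150, emergency=100, vacation=200
Event 3 (withdraw 300 from escrow): escrow: 150 - 300 = -150. Balances: escrow=-150, emergency=100, vacation=200
Event 4 (withdraw 50 from escrow): escrow: -150 - 50 = -200. Balances: escrow=-200, emergency=100, vacation=200
Event 5 (withdraw 50 from escrow): escrow: -200 - 50 = -250. Balances: escrow=-250, emergency=100, vacation=200
Event 6 (withdraw 150 from escrow): escrow: -250 - 150 = -400. Balances: escrow=-400, emergency=100, vacation=200

Final balance of escrow: -400

Answer: -400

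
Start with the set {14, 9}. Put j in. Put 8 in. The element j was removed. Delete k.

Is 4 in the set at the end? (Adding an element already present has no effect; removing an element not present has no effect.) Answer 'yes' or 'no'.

Tracking the set through each operation:
Start: {14, 9}
Event 1 (add j): added. Set: {14, 9, j}
Event 2 (add 8): added. Set: {14, 8, 9, j}
Event 3 (remove j): removed. Set: {14, 8, 9}
Event 4 (remove k): not present, no change. Set: {14, 8, 9}

Final set: {14, 8, 9} (size 3)
4 is NOT in the final set.

Answer: no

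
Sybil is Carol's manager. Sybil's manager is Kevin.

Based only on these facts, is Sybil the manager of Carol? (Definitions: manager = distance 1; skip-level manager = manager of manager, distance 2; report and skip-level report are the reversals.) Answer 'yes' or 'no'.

Answer: yes

Derivation:
Reconstructing the manager chain from the given facts:
  Kevin -> Sybil -> Carol
(each arrow means 'manager of the next')
Positions in the chain (0 = top):
  position of Kevin: 0
  position of Sybil: 1
  position of Carol: 2

Sybil is at position 1, Carol is at position 2; signed distance (j - i) = 1.
'manager' requires j - i = 1. Actual distance is 1, so the relation HOLDS.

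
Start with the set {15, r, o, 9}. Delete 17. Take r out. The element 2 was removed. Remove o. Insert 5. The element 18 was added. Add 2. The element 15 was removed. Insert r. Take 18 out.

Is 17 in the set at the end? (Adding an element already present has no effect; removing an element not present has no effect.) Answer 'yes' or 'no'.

Answer: no

Derivation:
Tracking the set through each operation:
Start: {15, 9, o, r}
Event 1 (remove 17): not present, no change. Set: {15, 9, o, r}
Event 2 (remove r): removed. Set: {15, 9, o}
Event 3 (remove 2): not present, no change. Set: {15, 9, o}
Event 4 (remove o): removed. Set: {15, 9}
Event 5 (add 5): added. Set: {15, 5, 9}
Event 6 (add 18): added. Set: {15, 18, 5, 9}
Event 7 (add 2): added. Set: {15, 18, 2, 5, 9}
Event 8 (remove 15): removed. Set: {18, 2, 5, 9}
Event 9 (add r): added. Set: {18, 2, 5, 9, r}
Event 10 (remove 18): removed. Set: {2, 5, 9, r}

Final set: {2, 5, 9, r} (size 4)
17 is NOT in the final set.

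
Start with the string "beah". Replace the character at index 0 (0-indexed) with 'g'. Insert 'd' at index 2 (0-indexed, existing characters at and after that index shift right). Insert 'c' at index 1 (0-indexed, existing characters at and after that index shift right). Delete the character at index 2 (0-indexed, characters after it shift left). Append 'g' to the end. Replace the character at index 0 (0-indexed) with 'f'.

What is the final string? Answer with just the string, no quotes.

Applying each edit step by step:
Start: "beah"
Op 1 (replace idx 0: 'b' -> 'g'): "beah" -> "geah"
Op 2 (insert 'd' at idx 2): "geah" -> "gedah"
Op 3 (insert 'c' at idx 1): "gedah" -> "gcedah"
Op 4 (delete idx 2 = 'e'): "gcedah" -> "gcdah"
Op 5 (append 'g'): "gcdah" -> "gcdahg"
Op 6 (replace idx 0: 'g' -> 'f'): "gcdahg" -> "fcdahg"

Answer: fcdahg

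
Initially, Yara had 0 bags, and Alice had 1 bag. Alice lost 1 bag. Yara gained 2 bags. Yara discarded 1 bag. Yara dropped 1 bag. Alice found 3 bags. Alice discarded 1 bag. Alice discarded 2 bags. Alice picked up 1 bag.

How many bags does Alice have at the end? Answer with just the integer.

Tracking counts step by step:
Start: Yara=0, Alice=1
Event 1 (Alice -1): Alice: 1 -> 0. State: Yara=0, Alice=0
Event 2 (Yara +2): Yara: 0 -> 2. State: Yara=2, Alice=0
Event 3 (Yara -1): Yara: 2 -> 1. State: Yara=1, Alice=0
Event 4 (Yara -1): Yara: 1 -> 0. State: Yara=0, Alice=0
Event 5 (Alice +3): Alice: 0 -> 3. State: Yara=0, Alice=3
Event 6 (Alice -1): Alice: 3 -> 2. State: Yara=0, Alice=2
Event 7 (Alice -2): Alice: 2 -> 0. State: Yara=0, Alice=0
Event 8 (Alice +1): Alice: 0 -> 1. State: Yara=0, Alice=1

Alice's final count: 1

Answer: 1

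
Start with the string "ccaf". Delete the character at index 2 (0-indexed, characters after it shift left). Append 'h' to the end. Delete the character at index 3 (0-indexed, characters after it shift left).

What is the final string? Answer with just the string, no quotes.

Applying each edit step by step:
Start: "ccaf"
Op 1 (delete idx 2 = 'a'): "ccaf" -> "ccf"
Op 2 (append 'h'): "ccf" -> "ccfh"
Op 3 (delete idx 3 = 'h'): "ccfh" -> "ccf"

Answer: ccf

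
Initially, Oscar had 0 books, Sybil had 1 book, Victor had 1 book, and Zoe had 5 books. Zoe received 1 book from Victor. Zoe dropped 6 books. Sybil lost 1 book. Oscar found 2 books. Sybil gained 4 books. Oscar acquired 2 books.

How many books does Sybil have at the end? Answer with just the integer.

Answer: 4

Derivation:
Tracking counts step by step:
Start: Oscar=0, Sybil=1, Victor=1, Zoe=5
Event 1 (Victor -> Zoe, 1): Victor: 1 -> 0, Zoe: 5 -> 6. State: Oscar=0, Sybil=1, Victor=0, Zoe=6
Event 2 (Zoe -6): Zoe: 6 -> 0. State: Oscar=0, Sybil=1, Victor=0, Zoe=0
Event 3 (Sybil -1): Sybil: 1 -> 0. State: Oscar=0, Sybil=0, Victor=0, Zoe=0
Event 4 (Oscar +2): Oscar: 0 -> 2. State: Oscar=2, Sybil=0, Victor=0, Zoe=0
Event 5 (Sybil +4): Sybil: 0 -> 4. State: Oscar=2, Sybil=4, Victor=0, Zoe=0
Event 6 (Oscar +2): Oscar: 2 -> 4. State: Oscar=4, Sybil=4, Victor=0, Zoe=0

Sybil's final count: 4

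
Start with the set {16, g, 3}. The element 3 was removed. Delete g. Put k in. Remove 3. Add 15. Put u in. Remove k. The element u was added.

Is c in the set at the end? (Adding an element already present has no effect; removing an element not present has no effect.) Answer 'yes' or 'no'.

Tracking the set through each operation:
Start: {16, 3, g}
Event 1 (remove 3): removed. Set: {16, g}
Event 2 (remove g): removed. Set: {16}
Event 3 (add k): added. Set: {16, k}
Event 4 (remove 3): not present, no change. Set: {16, k}
Event 5 (add 15): added. Set: {15, 16, k}
Event 6 (add u): added. Set: {15, 16, k, u}
Event 7 (remove k): removed. Set: {15, 16, u}
Event 8 (add u): already present, no change. Set: {15, 16, u}

Final set: {15, 16, u} (size 3)
c is NOT in the final set.

Answer: no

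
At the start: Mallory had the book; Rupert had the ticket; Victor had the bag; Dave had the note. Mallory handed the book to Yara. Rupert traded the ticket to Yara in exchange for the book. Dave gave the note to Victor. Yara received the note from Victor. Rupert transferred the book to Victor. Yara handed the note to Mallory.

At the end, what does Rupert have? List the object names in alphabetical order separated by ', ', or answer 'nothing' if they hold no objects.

Answer: nothing

Derivation:
Tracking all object holders:
Start: book:Mallory, ticket:Rupert, bag:Victor, note:Dave
Event 1 (give book: Mallory -> Yara). State: book:Yara, ticket:Rupert, bag:Victor, note:Dave
Event 2 (swap ticket<->book: now ticket:Yara, book:Rupert). State: book:Rupert, ticket:Yara, bag:Victor, note:Dave
Event 3 (give note: Dave -> Victor). State: book:Rupert, ticket:Yara, bag:Victor, note:Victor
Event 4 (give note: Victor -> Yara). State: book:Rupert, ticket:Yara, bag:Victor, note:Yara
Event 5 (give book: Rupert -> Victor). State: book:Victor, ticket:Yara, bag:Victor, note:Yara
Event 6 (give note: Yara -> Mallory). State: book:Victor, ticket:Yara, bag:Victor, note:Mallory

Final state: book:Victor, ticket:Yara, bag:Victor, note:Mallory
Rupert holds: (nothing).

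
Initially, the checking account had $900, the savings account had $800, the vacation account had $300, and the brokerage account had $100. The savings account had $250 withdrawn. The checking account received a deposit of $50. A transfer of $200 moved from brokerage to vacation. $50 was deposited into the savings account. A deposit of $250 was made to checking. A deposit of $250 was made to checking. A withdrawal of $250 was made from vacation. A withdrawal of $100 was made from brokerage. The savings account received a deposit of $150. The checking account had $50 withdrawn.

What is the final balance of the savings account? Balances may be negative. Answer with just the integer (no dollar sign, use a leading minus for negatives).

Tracking account balances step by step:
Start: checking=900, savings=800, vacation=300, brokerage=100
Event 1 (withdraw 250 from savings): savings: 800 - 250 = 550. Balances: checking=900, savings=550, vacation=300, brokerage=100
Event 2 (deposit 50 to checking): checking: 900 + 50 = 950. Balances: checking=950, savings=550, vacation=300, brokerage=100
Event 3 (transfer 200 brokerage -> vacation): brokerage: 100 - 200 = -100, vacation: 300 + 200 = 500. Balances: checking=950, savings=550, vacation=500, brokerage=-100
Event 4 (deposit 50 to savings): savings: 550 + 50 = 600. Balances: checking=950, savings=600, vacation=500, brokerage=-100
Event 5 (deposit 250 to checking): checking: 950 + 250 = 1200. Balances: checking=1200, savings=600, vacation=500, brokerage=-100
Event 6 (deposit 250 to checking): checking: 1200 + 250 = 1450. Balances: checking=1450, savings=600, vacation=500, brokerage=-100
Event 7 (withdraw 250 from vacation): vacation: 500 - 250 = 250. Balances: checking=1450, savings=600, vacation=250, brokerage=-100
Event 8 (withdraw 100 from brokerage): brokerage: -100 - 100 = -200. Balances: checking=1450, savings=600, vacation=250, brokerage=-200
Event 9 (deposit 150 to savings): savings: 600 + 150 = 750. Balances: checking=1450, savings=750, vacation=250, brokerage=-200
Event 10 (withdraw 50 from checking): checking: 1450 - 50 = 1400. Balances: checking=1400, savings=750, vacation=250, brokerage=-200

Final balance of savings: 750

Answer: 750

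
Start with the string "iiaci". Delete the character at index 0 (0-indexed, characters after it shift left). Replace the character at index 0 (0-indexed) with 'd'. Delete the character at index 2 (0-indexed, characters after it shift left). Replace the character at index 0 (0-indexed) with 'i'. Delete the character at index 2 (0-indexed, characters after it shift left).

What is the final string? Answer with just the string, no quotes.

Answer: ia

Derivation:
Applying each edit step by step:
Start: "iiaci"
Op 1 (delete idx 0 = 'i'): "iiaci" -> "iaci"
Op 2 (replace idx 0: 'i' -> 'd'): "iaci" -> "daci"
Op 3 (delete idx 2 = 'c'): "daci" -> "dai"
Op 4 (replace idx 0: 'd' -> 'i'): "dai" -> "iai"
Op 5 (delete idx 2 = 'i'): "iai" -> "ia"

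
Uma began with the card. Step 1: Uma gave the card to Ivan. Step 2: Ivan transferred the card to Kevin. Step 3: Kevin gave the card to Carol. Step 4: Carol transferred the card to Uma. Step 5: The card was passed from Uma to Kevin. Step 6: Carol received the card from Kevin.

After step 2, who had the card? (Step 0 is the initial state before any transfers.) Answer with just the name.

Answer: Kevin

Derivation:
Tracking the card holder through step 2:
After step 0 (start): Uma
After step 1: Ivan
After step 2: Kevin

At step 2, the holder is Kevin.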